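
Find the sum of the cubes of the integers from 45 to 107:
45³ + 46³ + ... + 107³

Use ∑_{k=1}^{n} k³ = [n(n+1)/2]², then subtract the first 44 terms.
∑_{k=1}^{107} k³ = [107×108/2]² = 5778² = 33385284
∑_{k=1}^{44} k³ = [44×45/2]² = 990² = 980100
∑_{k=45}^{107} k³ = 33385284 - 980100 = 32405184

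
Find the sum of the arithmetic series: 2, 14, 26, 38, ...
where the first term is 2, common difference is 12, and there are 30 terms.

Sₙ = n/2 × (first + last)
Last term = a + (n-1)d = 2 + (30-1)×12 = 350
S_30 = 30/2 × (2 + 350)
S_30 = 30/2 × 352 = 5280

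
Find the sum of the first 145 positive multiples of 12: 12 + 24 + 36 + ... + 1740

Factor out 12: = 12(1 + 2 + ... + 145) = 12 × n(n+1)/2
= 12 × 145×146/2
= 12 × 10585
= 127020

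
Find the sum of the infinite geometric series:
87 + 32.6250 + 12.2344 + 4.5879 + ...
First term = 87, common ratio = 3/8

For |r| < 1, S = a / (1 - r)
S = 87 / (1 - (3/8))
S = 87 / (5/8)
S = 696/5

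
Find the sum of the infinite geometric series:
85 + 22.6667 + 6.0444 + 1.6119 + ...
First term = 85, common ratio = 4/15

For |r| < 1, S = a / (1 - r)
S = 85 / (1 - (4/15))
S = 85 / (11/15)
S = 1275/11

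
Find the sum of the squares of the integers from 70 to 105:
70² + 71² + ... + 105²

Use ∑_{k=1}^{n} k² = n(n+1)(2n+1)/6, then subtract the first 69 terms.
∑_{k=1}^{105} k² = 105×106×211/6 = 391405
∑_{k=1}^{69} k² = 69×70×139/6 = 111895
∑_{k=70}^{105} k² = 391405 - 111895 = 279510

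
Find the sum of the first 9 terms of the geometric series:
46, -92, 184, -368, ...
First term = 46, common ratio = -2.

Sₙ = a(1 - rⁿ) / (1 - r)
S_9 = 46(1 - (-2)^9) / (1 - (-2))
S_9 = 46(1 - (-512)) / (3)
S_9 = 7866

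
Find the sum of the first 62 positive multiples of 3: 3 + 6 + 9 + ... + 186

Factor out 3: = 3(1 + 2 + ... + 62) = 3 × n(n+1)/2
= 3 × 62×63/2
= 3 × 1953
= 5859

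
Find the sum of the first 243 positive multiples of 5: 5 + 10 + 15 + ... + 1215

Factor out 5: = 5(1 + 2 + ... + 243) = 5 × n(n+1)/2
= 5 × 243×244/2
= 5 × 29646
= 148230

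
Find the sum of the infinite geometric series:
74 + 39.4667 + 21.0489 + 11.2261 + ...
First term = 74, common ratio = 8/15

For |r| < 1, S = a / (1 - r)
S = 74 / (1 - (8/15))
S = 74 / (7/15)
S = 1110/7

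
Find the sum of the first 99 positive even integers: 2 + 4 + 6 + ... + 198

Sum of first n even numbers = n(n+1)
= 99×100
= 9900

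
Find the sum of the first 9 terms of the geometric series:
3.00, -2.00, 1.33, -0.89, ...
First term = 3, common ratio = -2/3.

Sₙ = a(1 - rⁿ) / (1 - r)
S_9 = 3(1 - (-2/3)^9) / (1 - (-2/3))
S_9 = 3(1 - (-512/19683)) / (5/3)
S_9 = 4039/2187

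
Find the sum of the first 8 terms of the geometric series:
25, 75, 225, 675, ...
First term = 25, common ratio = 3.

Sₙ = a(1 - rⁿ) / (1 - r)
S_8 = 25(1 - 3^8) / (1 - 3)
S_8 = 25(1 - 6561) / (-2)
S_8 = 82000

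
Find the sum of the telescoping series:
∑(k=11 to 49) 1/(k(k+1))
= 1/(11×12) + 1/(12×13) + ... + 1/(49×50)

Partial fractions: 1/(k(k+1)) = 1/k - 1/(k+1)
The series telescopes:
= (1/11 - 1/12) + (1/12 - 1/13) + ... + (1/49 - 1/50)
= 1/11 - 1/50
= 39/550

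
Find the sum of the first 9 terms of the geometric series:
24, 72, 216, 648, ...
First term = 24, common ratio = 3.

Sₙ = a(1 - rⁿ) / (1 - r)
S_9 = 24(1 - 3^9) / (1 - 3)
S_9 = 24(1 - 19683) / (-2)
S_9 = 236184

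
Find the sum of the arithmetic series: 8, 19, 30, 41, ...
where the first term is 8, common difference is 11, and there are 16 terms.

Sₙ = n/2 × (first + last)
Last term = a + (n-1)d = 8 + (16-1)×11 = 173
S_16 = 16/2 × (8 + 173)
S_16 = 16/2 × 181 = 1448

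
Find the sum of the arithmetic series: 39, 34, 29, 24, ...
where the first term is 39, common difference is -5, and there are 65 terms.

Sₙ = n/2 × (first + last)
Last term = a + (n-1)d = 39 + (65-1)×(-5) = -281
S_65 = 65/2 × (39 + (-281))
S_65 = 65/2 × (-242) = -7865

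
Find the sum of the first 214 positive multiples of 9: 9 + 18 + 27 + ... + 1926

Factor out 9: = 9(1 + 2 + ... + 214) = 9 × n(n+1)/2
= 9 × 214×215/2
= 9 × 23005
= 207045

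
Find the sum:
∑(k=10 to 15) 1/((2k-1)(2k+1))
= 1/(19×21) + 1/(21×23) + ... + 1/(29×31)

Partial fractions: 1/((2k-1)(2k+1)) = (1/2)[1/(2k-1) - 1/(2k+1)]
The series telescopes:
= (1/2)[1/19 - 1/31]
= 6/589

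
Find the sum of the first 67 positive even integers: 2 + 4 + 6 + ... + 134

Sum of first n even numbers = n(n+1)
= 67×68
= 4556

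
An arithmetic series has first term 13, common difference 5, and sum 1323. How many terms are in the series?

Using S = n/2 × [2a + (n-1)d]
1323 = n/2 × [2(13) + (n-1)(5)]
1323 = n/2 × [26 + 5n - 5]
2646 = n × [21 + 5n]
5n² + (21)n - 2646 = 0
Discriminant: Δ = (21)² - 4(5)(-2646) = 441 + 52920 = 53361
√Δ = 231
n = [-(21) + √Δ] / (2·5) = (-21 + 231) / 10 = 210 / 10 = 21
(The negative root is discarded since n must be a positive integer.)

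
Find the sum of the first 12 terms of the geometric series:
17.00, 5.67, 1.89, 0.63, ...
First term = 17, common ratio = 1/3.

Sₙ = a(1 - rⁿ) / (1 - r)
S_12 = 17(1 - (1/3)^12) / (1 - (1/3))
S_12 = 17(1 - (1/531441)) / (2/3)
S_12 = 4517240/177147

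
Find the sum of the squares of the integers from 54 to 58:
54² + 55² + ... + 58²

Use ∑_{k=1}^{n} k² = n(n+1)(2n+1)/6, then subtract the first 53 terms.
∑_{k=1}^{58} k² = 58×59×117/6 = 66729
∑_{k=1}^{53} k² = 53×54×107/6 = 51039
∑_{k=54}^{58} k² = 66729 - 51039 = 15690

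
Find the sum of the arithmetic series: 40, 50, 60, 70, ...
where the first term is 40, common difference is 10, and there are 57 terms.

Sₙ = n/2 × (first + last)
Last term = a + (n-1)d = 40 + (57-1)×10 = 600
S_57 = 57/2 × (40 + 600)
S_57 = 57/2 × 640 = 18240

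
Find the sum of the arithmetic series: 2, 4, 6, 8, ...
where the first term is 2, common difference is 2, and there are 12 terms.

Sₙ = n/2 × (first + last)
Last term = a + (n-1)d = 2 + (12-1)×2 = 24
S_12 = 12/2 × (2 + 24)
S_12 = 12/2 × 26 = 156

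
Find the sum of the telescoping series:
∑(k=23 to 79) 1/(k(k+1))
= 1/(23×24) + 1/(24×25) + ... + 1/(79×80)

Partial fractions: 1/(k(k+1)) = 1/k - 1/(k+1)
The series telescopes:
= (1/23 - 1/24) + (1/24 - 1/25) + ... + (1/79 - 1/80)
= 1/23 - 1/80
= 57/1840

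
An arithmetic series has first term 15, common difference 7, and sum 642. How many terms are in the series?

Using S = n/2 × [2a + (n-1)d]
642 = n/2 × [2(15) + (n-1)(7)]
642 = n/2 × [30 + 7n - 7]
1284 = n × [23 + 7n]
7n² + (23)n - 1284 = 0
Discriminant: Δ = (23)² - 4(7)(-1284) = 529 + 35952 = 36481
√Δ = 191
n = [-(23) + √Δ] / (2·7) = (-23 + 191) / 14 = 168 / 14 = 12
(The negative root is discarded since n must be a positive integer.)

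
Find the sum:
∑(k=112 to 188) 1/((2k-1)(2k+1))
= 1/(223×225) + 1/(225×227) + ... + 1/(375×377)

Partial fractions: 1/((2k-1)(2k+1)) = (1/2)[1/(2k-1) - 1/(2k+1)]
The series telescopes:
= (1/2)[1/223 - 1/377]
= 77/84071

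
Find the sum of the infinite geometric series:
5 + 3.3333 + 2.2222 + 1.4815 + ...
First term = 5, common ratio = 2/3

For |r| < 1, S = a / (1 - r)
S = 5 / (1 - (2/3))
S = 5 / (1/3)
S = 15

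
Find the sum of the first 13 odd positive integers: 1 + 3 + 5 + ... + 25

Sum of first n odd numbers = n²
= 13²
= 169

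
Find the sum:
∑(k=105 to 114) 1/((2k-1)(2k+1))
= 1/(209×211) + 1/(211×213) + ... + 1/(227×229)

Partial fractions: 1/((2k-1)(2k+1)) = (1/2)[1/(2k-1) - 1/(2k+1)]
The series telescopes:
= (1/2)[1/209 - 1/229]
= 10/47861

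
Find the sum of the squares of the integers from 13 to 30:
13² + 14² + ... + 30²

Use ∑_{k=1}^{n} k² = n(n+1)(2n+1)/6, then subtract the first 12 terms.
∑_{k=1}^{30} k² = 30×31×61/6 = 9455
∑_{k=1}^{12} k² = 12×13×25/6 = 650
∑_{k=13}^{30} k² = 9455 - 650 = 8805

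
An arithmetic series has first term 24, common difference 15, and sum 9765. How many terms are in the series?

Using S = n/2 × [2a + (n-1)d]
9765 = n/2 × [2(24) + (n-1)(15)]
9765 = n/2 × [48 + 15n - 15]
19530 = n × [33 + 15n]
15n² + (33)n - 19530 = 0
Discriminant: Δ = (33)² - 4(15)(-19530) = 1089 + 1171800 = 1172889
√Δ = 1083
n = [-(33) + √Δ] / (2·15) = (-33 + 1083) / 30 = 1050 / 30 = 35
(The negative root is discarded since n must be a positive integer.)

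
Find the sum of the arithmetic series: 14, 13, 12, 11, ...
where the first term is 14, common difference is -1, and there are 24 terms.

Sₙ = n/2 × (first + last)
Last term = a + (n-1)d = 14 + (24-1)×(-1) = -9
S_24 = 24/2 × (14 + (-9))
S_24 = 24/2 × 5 = 60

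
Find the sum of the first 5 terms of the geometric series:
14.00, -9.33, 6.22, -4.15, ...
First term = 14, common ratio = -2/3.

Sₙ = a(1 - rⁿ) / (1 - r)
S_5 = 14(1 - (-2/3)^5) / (1 - (-2/3))
S_5 = 14(1 - (-32/243)) / (5/3)
S_5 = 770/81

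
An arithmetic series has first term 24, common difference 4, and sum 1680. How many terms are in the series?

Using S = n/2 × [2a + (n-1)d]
1680 = n/2 × [2(24) + (n-1)(4)]
1680 = n/2 × [48 + 4n - 4]
3360 = n × [44 + 4n]
4n² + (44)n - 3360 = 0
Discriminant: Δ = (44)² - 4(4)(-3360) = 1936 + 53760 = 55696
√Δ = 236
n = [-(44) + √Δ] / (2·4) = (-44 + 236) / 8 = 192 / 8 = 24
(The negative root is discarded since n must be a positive integer.)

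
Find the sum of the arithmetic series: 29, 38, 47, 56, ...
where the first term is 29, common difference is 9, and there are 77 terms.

Sₙ = n/2 × (first + last)
Last term = a + (n-1)d = 29 + (77-1)×9 = 713
S_77 = 77/2 × (29 + 713)
S_77 = 77/2 × 742 = 28567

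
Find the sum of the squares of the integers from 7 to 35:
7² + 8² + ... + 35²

Use ∑_{k=1}^{n} k² = n(n+1)(2n+1)/6, then subtract the first 6 terms.
∑_{k=1}^{35} k² = 35×36×71/6 = 14910
∑_{k=1}^{6} k² = 6×7×13/6 = 91
∑_{k=7}^{35} k² = 14910 - 91 = 14819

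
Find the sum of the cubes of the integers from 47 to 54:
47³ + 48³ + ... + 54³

Use ∑_{k=1}^{n} k³ = [n(n+1)/2]², then subtract the first 46 terms.
∑_{k=1}^{54} k³ = [54×55/2]² = 1485² = 2205225
∑_{k=1}^{46} k³ = [46×47/2]² = 1081² = 1168561
∑_{k=47}^{54} k³ = 2205225 - 1168561 = 1036664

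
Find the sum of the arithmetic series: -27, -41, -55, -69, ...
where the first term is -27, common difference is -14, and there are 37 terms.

Sₙ = n/2 × (first + last)
Last term = a + (n-1)d = -27 + (37-1)×(-14) = -531
S_37 = 37/2 × (-27 + (-531))
S_37 = 37/2 × (-558) = -10323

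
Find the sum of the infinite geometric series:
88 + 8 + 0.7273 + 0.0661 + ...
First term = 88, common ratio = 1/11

For |r| < 1, S = a / (1 - r)
S = 88 / (1 - (1/11))
S = 88 / (10/11)
S = 484/5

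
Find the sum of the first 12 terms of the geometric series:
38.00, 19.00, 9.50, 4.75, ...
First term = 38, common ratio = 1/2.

Sₙ = a(1 - rⁿ) / (1 - r)
S_12 = 38(1 - (1/2)^12) / (1 - (1/2))
S_12 = 38(1 - (1/4096)) / (1/2)
S_12 = 77805/1024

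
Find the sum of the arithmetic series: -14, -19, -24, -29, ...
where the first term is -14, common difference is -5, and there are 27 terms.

Sₙ = n/2 × (first + last)
Last term = a + (n-1)d = -14 + (27-1)×(-5) = -144
S_27 = 27/2 × (-14 + (-144))
S_27 = 27/2 × (-158) = -2133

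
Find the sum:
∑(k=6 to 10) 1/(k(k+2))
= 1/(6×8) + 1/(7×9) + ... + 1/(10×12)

Partial fractions: 1/(k(k+2)) = (1/2)[1/k - 1/(k+2)]
Telescoping leaves the first two and last two terms:
= (1/2)[1/6 + 1/7 - 1/11 - 1/12]
= 125/1848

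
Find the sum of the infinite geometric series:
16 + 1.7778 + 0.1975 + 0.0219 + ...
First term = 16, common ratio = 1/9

For |r| < 1, S = a / (1 - r)
S = 16 / (1 - (1/9))
S = 16 / (8/9)
S = 18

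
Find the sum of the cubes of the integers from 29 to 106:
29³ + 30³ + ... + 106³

Use ∑_{k=1}^{n} k³ = [n(n+1)/2]², then subtract the first 28 terms.
∑_{k=1}^{106} k³ = [106×107/2]² = 5671² = 32160241
∑_{k=1}^{28} k³ = [28×29/2]² = 406² = 164836
∑_{k=29}^{106} k³ = 32160241 - 164836 = 31995405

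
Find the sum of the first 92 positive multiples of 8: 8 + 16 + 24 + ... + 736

Factor out 8: = 8(1 + 2 + ... + 92) = 8 × n(n+1)/2
= 8 × 92×93/2
= 8 × 4278
= 34224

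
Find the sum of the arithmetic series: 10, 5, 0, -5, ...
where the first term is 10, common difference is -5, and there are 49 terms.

Sₙ = n/2 × (first + last)
Last term = a + (n-1)d = 10 + (49-1)×(-5) = -230
S_49 = 49/2 × (10 + (-230))
S_49 = 49/2 × (-220) = -5390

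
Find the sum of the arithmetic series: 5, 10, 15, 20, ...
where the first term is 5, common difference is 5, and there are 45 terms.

Sₙ = n/2 × (first + last)
Last term = a + (n-1)d = 5 + (45-1)×5 = 225
S_45 = 45/2 × (5 + 225)
S_45 = 45/2 × 230 = 5175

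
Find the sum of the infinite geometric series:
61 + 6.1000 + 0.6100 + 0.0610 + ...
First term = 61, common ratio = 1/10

For |r| < 1, S = a / (1 - r)
S = 61 / (1 - (1/10))
S = 61 / (9/10)
S = 610/9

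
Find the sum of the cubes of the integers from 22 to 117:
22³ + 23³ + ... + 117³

Use ∑_{k=1}^{n} k³ = [n(n+1)/2]², then subtract the first 21 terms.
∑_{k=1}^{117} k³ = [117×118/2]² = 6903² = 47651409
∑_{k=1}^{21} k³ = [21×22/2]² = 231² = 53361
∑_{k=22}^{117} k³ = 47651409 - 53361 = 47598048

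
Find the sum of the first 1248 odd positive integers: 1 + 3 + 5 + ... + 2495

Sum of first n odd numbers = n²
= 1248²
= 1557504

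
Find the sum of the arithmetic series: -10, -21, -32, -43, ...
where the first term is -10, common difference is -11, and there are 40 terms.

Sₙ = n/2 × (first + last)
Last term = a + (n-1)d = -10 + (40-1)×(-11) = -439
S_40 = 40/2 × (-10 + (-439))
S_40 = 40/2 × (-449) = -8980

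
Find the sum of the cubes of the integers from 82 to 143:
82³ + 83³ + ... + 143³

Use ∑_{k=1}^{n} k³ = [n(n+1)/2]², then subtract the first 81 terms.
∑_{k=1}^{143} k³ = [143×144/2]² = 10296² = 106007616
∑_{k=1}^{81} k³ = [81×82/2]² = 3321² = 11029041
∑_{k=82}^{143} k³ = 106007616 - 11029041 = 94978575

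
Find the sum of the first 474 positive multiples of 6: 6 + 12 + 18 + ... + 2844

Factor out 6: = 6(1 + 2 + ... + 474) = 6 × n(n+1)/2
= 6 × 474×475/2
= 6 × 112575
= 675450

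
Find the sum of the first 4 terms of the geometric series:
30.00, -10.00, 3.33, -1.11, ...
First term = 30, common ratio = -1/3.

Sₙ = a(1 - rⁿ) / (1 - r)
S_4 = 30(1 - (-1/3)^4) / (1 - (-1/3))
S_4 = 30(1 - (1/81)) / (4/3)
S_4 = 200/9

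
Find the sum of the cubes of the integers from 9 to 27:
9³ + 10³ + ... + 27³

Use ∑_{k=1}^{n} k³ = [n(n+1)/2]², then subtract the first 8 terms.
∑_{k=1}^{27} k³ = [27×28/2]² = 378² = 142884
∑_{k=1}^{8} k³ = [8×9/2]² = 36² = 1296
∑_{k=9}^{27} k³ = 142884 - 1296 = 141588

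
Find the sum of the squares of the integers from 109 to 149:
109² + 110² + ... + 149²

Use ∑_{k=1}^{n} k² = n(n+1)(2n+1)/6, then subtract the first 108 terms.
∑_{k=1}^{149} k² = 149×150×299/6 = 1113775
∑_{k=1}^{108} k² = 108×109×217/6 = 425754
∑_{k=109}^{149} k² = 1113775 - 425754 = 688021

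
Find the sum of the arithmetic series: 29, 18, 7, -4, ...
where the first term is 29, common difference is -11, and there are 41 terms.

Sₙ = n/2 × (first + last)
Last term = a + (n-1)d = 29 + (41-1)×(-11) = -411
S_41 = 41/2 × (29 + (-411))
S_41 = 41/2 × (-382) = -7831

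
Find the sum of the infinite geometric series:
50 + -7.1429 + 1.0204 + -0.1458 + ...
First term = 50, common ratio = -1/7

For |r| < 1, S = a / (1 - r)
S = 50 / (1 - (-1/7))
S = 50 / (8/7)
S = 175/4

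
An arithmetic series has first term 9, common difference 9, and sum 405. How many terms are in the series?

Using S = n/2 × [2a + (n-1)d]
405 = n/2 × [2(9) + (n-1)(9)]
405 = n/2 × [18 + 9n - 9]
810 = n × [9 + 9n]
9n² + (9)n - 810 = 0
Discriminant: Δ = (9)² - 4(9)(-810) = 81 + 29160 = 29241
√Δ = 171
n = [-(9) + √Δ] / (2·9) = (-9 + 171) / 18 = 162 / 18 = 9
(The negative root is discarded since n must be a positive integer.)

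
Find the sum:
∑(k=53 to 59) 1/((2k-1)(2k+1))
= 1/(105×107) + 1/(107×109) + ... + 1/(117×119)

Partial fractions: 1/((2k-1)(2k+1)) = (1/2)[1/(2k-1) - 1/(2k+1)]
The series telescopes:
= (1/2)[1/105 - 1/119]
= 1/1785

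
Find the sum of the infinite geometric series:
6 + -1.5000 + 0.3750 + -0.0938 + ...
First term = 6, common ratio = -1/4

For |r| < 1, S = a / (1 - r)
S = 6 / (1 - (-1/4))
S = 6 / (5/4)
S = 24/5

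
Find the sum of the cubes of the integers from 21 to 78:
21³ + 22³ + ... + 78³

Use ∑_{k=1}^{n} k³ = [n(n+1)/2]², then subtract the first 20 terms.
∑_{k=1}^{78} k³ = [78×79/2]² = 3081² = 9492561
∑_{k=1}^{20} k³ = [20×21/2]² = 210² = 44100
∑_{k=21}^{78} k³ = 9492561 - 44100 = 9448461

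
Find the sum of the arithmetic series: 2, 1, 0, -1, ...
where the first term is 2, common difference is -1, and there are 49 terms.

Sₙ = n/2 × (first + last)
Last term = a + (n-1)d = 2 + (49-1)×(-1) = -46
S_49 = 49/2 × (2 + (-46))
S_49 = 49/2 × (-44) = -1078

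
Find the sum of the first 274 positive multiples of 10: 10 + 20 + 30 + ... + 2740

Factor out 10: = 10(1 + 2 + ... + 274) = 10 × n(n+1)/2
= 10 × 274×275/2
= 10 × 37675
= 376750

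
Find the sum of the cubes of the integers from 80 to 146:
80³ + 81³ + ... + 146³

Use ∑_{k=1}^{n} k³ = [n(n+1)/2]², then subtract the first 79 terms.
∑_{k=1}^{146} k³ = [146×147/2]² = 10731² = 115154361
∑_{k=1}^{79} k³ = [79×80/2]² = 3160² = 9985600
∑_{k=80}^{146} k³ = 115154361 - 9985600 = 105168761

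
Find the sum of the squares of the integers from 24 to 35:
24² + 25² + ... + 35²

Use ∑_{k=1}^{n} k² = n(n+1)(2n+1)/6, then subtract the first 23 terms.
∑_{k=1}^{35} k² = 35×36×71/6 = 14910
∑_{k=1}^{23} k² = 23×24×47/6 = 4324
∑_{k=24}^{35} k² = 14910 - 4324 = 10586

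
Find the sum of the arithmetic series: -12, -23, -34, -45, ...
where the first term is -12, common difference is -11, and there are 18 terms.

Sₙ = n/2 × (first + last)
Last term = a + (n-1)d = -12 + (18-1)×(-11) = -199
S_18 = 18/2 × (-12 + (-199))
S_18 = 18/2 × (-211) = -1899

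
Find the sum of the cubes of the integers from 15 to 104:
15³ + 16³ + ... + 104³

Use ∑_{k=1}^{n} k³ = [n(n+1)/2]², then subtract the first 14 terms.
∑_{k=1}^{104} k³ = [104×105/2]² = 5460² = 29811600
∑_{k=1}^{14} k³ = [14×15/2]² = 105² = 11025
∑_{k=15}^{104} k³ = 29811600 - 11025 = 29800575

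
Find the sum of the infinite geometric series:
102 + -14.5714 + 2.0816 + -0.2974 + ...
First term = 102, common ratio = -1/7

For |r| < 1, S = a / (1 - r)
S = 102 / (1 - (-1/7))
S = 102 / (8/7)
S = 357/4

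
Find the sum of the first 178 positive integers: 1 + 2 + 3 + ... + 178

Formula: ∑k = n(n+1)/2
= 178×179/2
= 31862/2
= 15931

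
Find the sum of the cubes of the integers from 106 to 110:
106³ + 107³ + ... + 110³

Use ∑_{k=1}^{n} k³ = [n(n+1)/2]², then subtract the first 105 terms.
∑_{k=1}^{110} k³ = [110×111/2]² = 6105² = 37271025
∑_{k=1}^{105} k³ = [105×106/2]² = 5565² = 30969225
∑_{k=106}^{110} k³ = 37271025 - 30969225 = 6301800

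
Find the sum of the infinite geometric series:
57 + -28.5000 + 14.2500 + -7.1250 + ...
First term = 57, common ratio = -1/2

For |r| < 1, S = a / (1 - r)
S = 57 / (1 - (-1/2))
S = 57 / (3/2)
S = 38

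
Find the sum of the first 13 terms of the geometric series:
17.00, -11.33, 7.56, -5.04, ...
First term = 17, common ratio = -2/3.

Sₙ = a(1 - rⁿ) / (1 - r)
S_13 = 17(1 - (-2/3)^13) / (1 - (-2/3))
S_13 = 17(1 - (-8192/1594323)) / (5/3)
S_13 = 5448551/531441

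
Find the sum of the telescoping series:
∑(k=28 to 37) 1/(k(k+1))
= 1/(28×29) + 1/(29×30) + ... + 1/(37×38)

Partial fractions: 1/(k(k+1)) = 1/k - 1/(k+1)
The series telescopes:
= (1/28 - 1/29) + (1/29 - 1/30) + ... + (1/37 - 1/38)
= 1/28 - 1/38
= 5/532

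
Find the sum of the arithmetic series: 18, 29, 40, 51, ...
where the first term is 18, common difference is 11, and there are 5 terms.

Sₙ = n/2 × (first + last)
Last term = a + (n-1)d = 18 + (5-1)×11 = 62
S_5 = 5/2 × (18 + 62)
S_5 = 5/2 × 80 = 200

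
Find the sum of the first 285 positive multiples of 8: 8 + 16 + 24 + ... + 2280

Factor out 8: = 8(1 + 2 + ... + 285) = 8 × n(n+1)/2
= 8 × 285×286/2
= 8 × 40755
= 326040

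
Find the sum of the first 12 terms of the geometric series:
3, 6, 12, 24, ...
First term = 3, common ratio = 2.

Sₙ = a(1 - rⁿ) / (1 - r)
S_12 = 3(1 - 2^12) / (1 - 2)
S_12 = 3(1 - 4096) / (-1)
S_12 = 12285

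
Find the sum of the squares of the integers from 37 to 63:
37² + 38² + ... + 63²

Use ∑_{k=1}^{n} k² = n(n+1)(2n+1)/6, then subtract the first 36 terms.
∑_{k=1}^{63} k² = 63×64×127/6 = 85344
∑_{k=1}^{36} k² = 36×37×73/6 = 16206
∑_{k=37}^{63} k² = 85344 - 16206 = 69138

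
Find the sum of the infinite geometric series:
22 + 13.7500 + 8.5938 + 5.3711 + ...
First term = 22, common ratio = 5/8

For |r| < 1, S = a / (1 - r)
S = 22 / (1 - (5/8))
S = 22 / (3/8)
S = 176/3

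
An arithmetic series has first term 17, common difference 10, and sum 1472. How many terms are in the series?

Using S = n/2 × [2a + (n-1)d]
1472 = n/2 × [2(17) + (n-1)(10)]
1472 = n/2 × [34 + 10n - 10]
2944 = n × [24 + 10n]
10n² + (24)n - 2944 = 0
Discriminant: Δ = (24)² - 4(10)(-2944) = 576 + 117760 = 118336
√Δ = 344
n = [-(24) + √Δ] / (2·10) = (-24 + 344) / 20 = 320 / 20 = 16
(The negative root is discarded since n must be a positive integer.)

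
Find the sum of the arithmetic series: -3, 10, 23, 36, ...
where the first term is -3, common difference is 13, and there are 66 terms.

Sₙ = n/2 × (first + last)
Last term = a + (n-1)d = -3 + (66-1)×13 = 842
S_66 = 66/2 × (-3 + 842)
S_66 = 66/2 × 839 = 27687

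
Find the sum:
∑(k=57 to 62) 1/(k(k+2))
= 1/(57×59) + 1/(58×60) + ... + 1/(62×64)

Partial fractions: 1/(k(k+2)) = (1/2)[1/k - 1/(k+2)]
Telescoping leaves the first two and last two terms:
= (1/2)[1/57 + 1/58 - 1/63 - 1/64]
= 7303/4443264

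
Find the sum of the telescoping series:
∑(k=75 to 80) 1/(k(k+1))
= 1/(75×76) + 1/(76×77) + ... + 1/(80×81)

Partial fractions: 1/(k(k+1)) = 1/k - 1/(k+1)
The series telescopes:
= (1/75 - 1/76) + (1/76 - 1/77) + ... + (1/80 - 1/81)
= 1/75 - 1/81
= 2/2025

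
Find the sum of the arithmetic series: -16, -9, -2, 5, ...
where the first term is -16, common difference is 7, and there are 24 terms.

Sₙ = n/2 × (first + last)
Last term = a + (n-1)d = -16 + (24-1)×7 = 145
S_24 = 24/2 × (-16 + 145)
S_24 = 24/2 × 129 = 1548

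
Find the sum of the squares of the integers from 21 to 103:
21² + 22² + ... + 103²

Use ∑_{k=1}^{n} k² = n(n+1)(2n+1)/6, then subtract the first 20 terms.
∑_{k=1}^{103} k² = 103×104×207/6 = 369564
∑_{k=1}^{20} k² = 20×21×41/6 = 2870
∑_{k=21}^{103} k² = 369564 - 2870 = 366694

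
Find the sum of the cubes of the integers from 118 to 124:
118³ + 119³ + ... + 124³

Use ∑_{k=1}^{n} k³ = [n(n+1)/2]², then subtract the first 117 terms.
∑_{k=1}^{124} k³ = [124×125/2]² = 7750² = 60062500
∑_{k=1}^{117} k³ = [117×118/2]² = 6903² = 47651409
∑_{k=118}^{124} k³ = 60062500 - 47651409 = 12411091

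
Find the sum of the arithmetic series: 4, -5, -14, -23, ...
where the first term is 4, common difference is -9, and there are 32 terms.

Sₙ = n/2 × (first + last)
Last term = a + (n-1)d = 4 + (32-1)×(-9) = -275
S_32 = 32/2 × (4 + (-275))
S_32 = 32/2 × (-271) = -4336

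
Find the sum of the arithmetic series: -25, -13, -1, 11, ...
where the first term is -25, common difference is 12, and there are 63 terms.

Sₙ = n/2 × (first + last)
Last term = a + (n-1)d = -25 + (63-1)×12 = 719
S_63 = 63/2 × (-25 + 719)
S_63 = 63/2 × 694 = 21861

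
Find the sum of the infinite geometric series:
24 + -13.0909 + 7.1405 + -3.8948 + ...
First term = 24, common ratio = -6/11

For |r| < 1, S = a / (1 - r)
S = 24 / (1 - (-6/11))
S = 24 / (17/11)
S = 264/17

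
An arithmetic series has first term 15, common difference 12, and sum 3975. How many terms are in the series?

Using S = n/2 × [2a + (n-1)d]
3975 = n/2 × [2(15) + (n-1)(12)]
3975 = n/2 × [30 + 12n - 12]
7950 = n × [18 + 12n]
12n² + (18)n - 7950 = 0
Discriminant: Δ = (18)² - 4(12)(-7950) = 324 + 381600 = 381924
√Δ = 618
n = [-(18) + √Δ] / (2·12) = (-18 + 618) / 24 = 600 / 24 = 25
(The negative root is discarded since n must be a positive integer.)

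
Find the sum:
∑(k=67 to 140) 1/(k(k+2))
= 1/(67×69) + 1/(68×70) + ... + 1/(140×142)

Partial fractions: 1/(k(k+2)) = (1/2)[1/k - 1/(k+2)]
Telescoping leaves the first two and last two terms:
= (1/2)[1/67 + 1/68 - 1/141 - 1/142]
= 706811/91220232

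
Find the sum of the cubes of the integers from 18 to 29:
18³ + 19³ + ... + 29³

Use ∑_{k=1}^{n} k³ = [n(n+1)/2]², then subtract the first 17 terms.
∑_{k=1}^{29} k³ = [29×30/2]² = 435² = 189225
∑_{k=1}^{17} k³ = [17×18/2]² = 153² = 23409
∑_{k=18}^{29} k³ = 189225 - 23409 = 165816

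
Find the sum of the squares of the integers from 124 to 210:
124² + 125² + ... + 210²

Use ∑_{k=1}^{n} k² = n(n+1)(2n+1)/6, then subtract the first 123 terms.
∑_{k=1}^{210} k² = 210×211×421/6 = 3109085
∑_{k=1}^{123} k² = 123×124×247/6 = 627874
∑_{k=124}^{210} k² = 3109085 - 627874 = 2481211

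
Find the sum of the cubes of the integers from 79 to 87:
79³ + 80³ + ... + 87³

Use ∑_{k=1}^{n} k³ = [n(n+1)/2]², then subtract the first 78 terms.
∑_{k=1}^{87} k³ = [87×88/2]² = 3828² = 14653584
∑_{k=1}^{78} k³ = [78×79/2]² = 3081² = 9492561
∑_{k=79}^{87} k³ = 14653584 - 9492561 = 5161023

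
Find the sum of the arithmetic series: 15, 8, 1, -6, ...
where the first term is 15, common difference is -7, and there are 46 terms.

Sₙ = n/2 × (first + last)
Last term = a + (n-1)d = 15 + (46-1)×(-7) = -300
S_46 = 46/2 × (15 + (-300))
S_46 = 46/2 × (-285) = -6555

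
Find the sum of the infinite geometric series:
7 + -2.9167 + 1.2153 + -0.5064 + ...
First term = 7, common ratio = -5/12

For |r| < 1, S = a / (1 - r)
S = 7 / (1 - (-5/12))
S = 7 / (17/12)
S = 84/17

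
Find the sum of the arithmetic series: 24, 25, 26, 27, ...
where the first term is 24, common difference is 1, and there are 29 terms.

Sₙ = n/2 × (first + last)
Last term = a + (n-1)d = 24 + (29-1)×1 = 52
S_29 = 29/2 × (24 + 52)
S_29 = 29/2 × 76 = 1102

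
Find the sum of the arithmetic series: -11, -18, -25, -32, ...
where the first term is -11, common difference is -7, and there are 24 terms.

Sₙ = n/2 × (first + last)
Last term = a + (n-1)d = -11 + (24-1)×(-7) = -172
S_24 = 24/2 × (-11 + (-172))
S_24 = 24/2 × (-183) = -2196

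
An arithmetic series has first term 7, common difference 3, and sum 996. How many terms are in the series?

Using S = n/2 × [2a + (n-1)d]
996 = n/2 × [2(7) + (n-1)(3)]
996 = n/2 × [14 + 3n - 3]
1992 = n × [11 + 3n]
3n² + (11)n - 1992 = 0
Discriminant: Δ = (11)² - 4(3)(-1992) = 121 + 23904 = 24025
√Δ = 155
n = [-(11) + √Δ] / (2·3) = (-11 + 155) / 6 = 144 / 6 = 24
(The negative root is discarded since n must be a positive integer.)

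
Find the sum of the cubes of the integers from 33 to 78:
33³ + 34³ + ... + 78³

Use ∑_{k=1}^{n} k³ = [n(n+1)/2]², then subtract the first 32 terms.
∑_{k=1}^{78} k³ = [78×79/2]² = 3081² = 9492561
∑_{k=1}^{32} k³ = [32×33/2]² = 528² = 278784
∑_{k=33}^{78} k³ = 9492561 - 278784 = 9213777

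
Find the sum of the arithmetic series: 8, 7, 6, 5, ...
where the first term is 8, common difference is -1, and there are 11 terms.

Sₙ = n/2 × (first + last)
Last term = a + (n-1)d = 8 + (11-1)×(-1) = -2
S_11 = 11/2 × (8 + (-2))
S_11 = 11/2 × 6 = 33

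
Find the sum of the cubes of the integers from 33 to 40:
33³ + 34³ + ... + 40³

Use ∑_{k=1}^{n} k³ = [n(n+1)/2]², then subtract the first 32 terms.
∑_{k=1}^{40} k³ = [40×41/2]² = 820² = 672400
∑_{k=1}^{32} k³ = [32×33/2]² = 528² = 278784
∑_{k=33}^{40} k³ = 672400 - 278784 = 393616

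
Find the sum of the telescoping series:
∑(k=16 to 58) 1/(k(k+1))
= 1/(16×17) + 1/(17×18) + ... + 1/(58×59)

Partial fractions: 1/(k(k+1)) = 1/k - 1/(k+1)
The series telescopes:
= (1/16 - 1/17) + (1/17 - 1/18) + ... + (1/58 - 1/59)
= 1/16 - 1/59
= 43/944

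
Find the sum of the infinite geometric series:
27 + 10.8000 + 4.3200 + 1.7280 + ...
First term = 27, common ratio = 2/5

For |r| < 1, S = a / (1 - r)
S = 27 / (1 - (2/5))
S = 27 / (3/5)
S = 45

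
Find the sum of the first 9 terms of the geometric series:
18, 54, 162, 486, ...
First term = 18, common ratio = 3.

Sₙ = a(1 - rⁿ) / (1 - r)
S_9 = 18(1 - 3^9) / (1 - 3)
S_9 = 18(1 - 19683) / (-2)
S_9 = 177138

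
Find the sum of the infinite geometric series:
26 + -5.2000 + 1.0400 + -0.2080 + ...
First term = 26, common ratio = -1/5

For |r| < 1, S = a / (1 - r)
S = 26 / (1 - (-1/5))
S = 26 / (6/5)
S = 65/3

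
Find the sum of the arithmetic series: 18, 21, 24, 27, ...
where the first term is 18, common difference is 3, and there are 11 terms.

Sₙ = n/2 × (first + last)
Last term = a + (n-1)d = 18 + (11-1)×3 = 48
S_11 = 11/2 × (18 + 48)
S_11 = 11/2 × 66 = 363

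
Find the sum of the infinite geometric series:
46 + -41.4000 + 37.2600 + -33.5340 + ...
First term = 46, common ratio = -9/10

For |r| < 1, S = a / (1 - r)
S = 46 / (1 - (-9/10))
S = 46 / (19/10)
S = 460/19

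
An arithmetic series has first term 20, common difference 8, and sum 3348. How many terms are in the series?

Using S = n/2 × [2a + (n-1)d]
3348 = n/2 × [2(20) + (n-1)(8)]
3348 = n/2 × [40 + 8n - 8]
6696 = n × [32 + 8n]
8n² + (32)n - 6696 = 0
Discriminant: Δ = (32)² - 4(8)(-6696) = 1024 + 214272 = 215296
√Δ = 464
n = [-(32) + √Δ] / (2·8) = (-32 + 464) / 16 = 432 / 16 = 27
(The negative root is discarded since n must be a positive integer.)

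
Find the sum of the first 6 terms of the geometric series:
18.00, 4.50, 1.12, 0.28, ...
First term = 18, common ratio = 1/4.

Sₙ = a(1 - rⁿ) / (1 - r)
S_6 = 18(1 - (1/4)^6) / (1 - (1/4))
S_6 = 18(1 - (1/4096)) / (3/4)
S_6 = 12285/512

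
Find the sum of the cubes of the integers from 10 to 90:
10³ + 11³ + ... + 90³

Use ∑_{k=1}^{n} k³ = [n(n+1)/2]², then subtract the first 9 terms.
∑_{k=1}^{90} k³ = [90×91/2]² = 4095² = 16769025
∑_{k=1}^{9} k³ = [9×10/2]² = 45² = 2025
∑_{k=10}^{90} k³ = 16769025 - 2025 = 16767000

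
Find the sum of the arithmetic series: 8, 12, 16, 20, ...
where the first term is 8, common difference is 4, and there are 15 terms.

Sₙ = n/2 × (first + last)
Last term = a + (n-1)d = 8 + (15-1)×4 = 64
S_15 = 15/2 × (8 + 64)
S_15 = 15/2 × 72 = 540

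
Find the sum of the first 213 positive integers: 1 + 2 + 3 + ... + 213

Formula: ∑k = n(n+1)/2
= 213×214/2
= 45582/2
= 22791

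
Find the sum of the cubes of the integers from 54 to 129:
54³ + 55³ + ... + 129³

Use ∑_{k=1}^{n} k³ = [n(n+1)/2]², then subtract the first 53 terms.
∑_{k=1}^{129} k³ = [129×130/2]² = 8385² = 70308225
∑_{k=1}^{53} k³ = [53×54/2]² = 1431² = 2047761
∑_{k=54}^{129} k³ = 70308225 - 2047761 = 68260464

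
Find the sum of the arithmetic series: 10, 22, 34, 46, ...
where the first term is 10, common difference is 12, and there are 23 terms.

Sₙ = n/2 × (first + last)
Last term = a + (n-1)d = 10 + (23-1)×12 = 274
S_23 = 23/2 × (10 + 274)
S_23 = 23/2 × 284 = 3266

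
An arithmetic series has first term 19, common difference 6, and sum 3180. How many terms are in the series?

Using S = n/2 × [2a + (n-1)d]
3180 = n/2 × [2(19) + (n-1)(6)]
3180 = n/2 × [38 + 6n - 6]
6360 = n × [32 + 6n]
6n² + (32)n - 6360 = 0
Discriminant: Δ = (32)² - 4(6)(-6360) = 1024 + 152640 = 153664
√Δ = 392
n = [-(32) + √Δ] / (2·6) = (-32 + 392) / 12 = 360 / 12 = 30
(The negative root is discarded since n must be a positive integer.)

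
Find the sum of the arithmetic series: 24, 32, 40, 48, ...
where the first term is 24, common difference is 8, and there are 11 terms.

Sₙ = n/2 × (first + last)
Last term = a + (n-1)d = 24 + (11-1)×8 = 104
S_11 = 11/2 × (24 + 104)
S_11 = 11/2 × 128 = 704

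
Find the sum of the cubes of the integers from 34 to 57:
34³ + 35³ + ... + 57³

Use ∑_{k=1}^{n} k³ = [n(n+1)/2]², then subtract the first 33 terms.
∑_{k=1}^{57} k³ = [57×58/2]² = 1653² = 2732409
∑_{k=1}^{33} k³ = [33×34/2]² = 561² = 314721
∑_{k=34}^{57} k³ = 2732409 - 314721 = 2417688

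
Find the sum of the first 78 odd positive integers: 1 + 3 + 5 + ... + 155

Sum of first n odd numbers = n²
= 78²
= 6084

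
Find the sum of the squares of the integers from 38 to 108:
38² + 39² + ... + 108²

Use ∑_{k=1}^{n} k² = n(n+1)(2n+1)/6, then subtract the first 37 terms.
∑_{k=1}^{108} k² = 108×109×217/6 = 425754
∑_{k=1}^{37} k² = 37×38×75/6 = 17575
∑_{k=38}^{108} k² = 425754 - 17575 = 408179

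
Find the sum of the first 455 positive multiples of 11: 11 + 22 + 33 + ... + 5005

Factor out 11: = 11(1 + 2 + ... + 455) = 11 × n(n+1)/2
= 11 × 455×456/2
= 11 × 103740
= 1141140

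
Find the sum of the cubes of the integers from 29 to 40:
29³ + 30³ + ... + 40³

Use ∑_{k=1}^{n} k³ = [n(n+1)/2]², then subtract the first 28 terms.
∑_{k=1}^{40} k³ = [40×41/2]² = 820² = 672400
∑_{k=1}^{28} k³ = [28×29/2]² = 406² = 164836
∑_{k=29}^{40} k³ = 672400 - 164836 = 507564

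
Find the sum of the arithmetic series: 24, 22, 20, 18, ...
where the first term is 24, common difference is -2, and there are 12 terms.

Sₙ = n/2 × (first + last)
Last term = a + (n-1)d = 24 + (12-1)×(-2) = 2
S_12 = 12/2 × (24 + 2)
S_12 = 12/2 × 26 = 156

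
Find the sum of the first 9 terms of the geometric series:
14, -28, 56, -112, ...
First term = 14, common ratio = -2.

Sₙ = a(1 - rⁿ) / (1 - r)
S_9 = 14(1 - (-2)^9) / (1 - (-2))
S_9 = 14(1 - (-512)) / (3)
S_9 = 2394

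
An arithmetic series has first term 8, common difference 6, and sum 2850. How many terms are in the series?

Using S = n/2 × [2a + (n-1)d]
2850 = n/2 × [2(8) + (n-1)(6)]
2850 = n/2 × [16 + 6n - 6]
5700 = n × [10 + 6n]
6n² + (10)n - 5700 = 0
Discriminant: Δ = (10)² - 4(6)(-5700) = 100 + 136800 = 136900
√Δ = 370
n = [-(10) + √Δ] / (2·6) = (-10 + 370) / 12 = 360 / 12 = 30
(The negative root is discarded since n must be a positive integer.)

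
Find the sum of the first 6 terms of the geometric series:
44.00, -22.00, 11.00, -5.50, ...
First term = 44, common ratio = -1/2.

Sₙ = a(1 - rⁿ) / (1 - r)
S_6 = 44(1 - (-1/2)^6) / (1 - (-1/2))
S_6 = 44(1 - (1/64)) / (3/2)
S_6 = 231/8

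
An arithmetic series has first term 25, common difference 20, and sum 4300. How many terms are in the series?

Using S = n/2 × [2a + (n-1)d]
4300 = n/2 × [2(25) + (n-1)(20)]
4300 = n/2 × [50 + 20n - 20]
8600 = n × [30 + 20n]
20n² + (30)n - 8600 = 0
Discriminant: Δ = (30)² - 4(20)(-8600) = 900 + 688000 = 688900
√Δ = 830
n = [-(30) + √Δ] / (2·20) = (-30 + 830) / 40 = 800 / 40 = 20
(The negative root is discarded since n must be a positive integer.)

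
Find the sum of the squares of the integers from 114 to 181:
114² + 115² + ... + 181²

Use ∑_{k=1}^{n} k² = n(n+1)(2n+1)/6, then subtract the first 113 terms.
∑_{k=1}^{181} k² = 181×182×363/6 = 1992991
∑_{k=1}^{113} k² = 113×114×227/6 = 487369
∑_{k=114}^{181} k² = 1992991 - 487369 = 1505622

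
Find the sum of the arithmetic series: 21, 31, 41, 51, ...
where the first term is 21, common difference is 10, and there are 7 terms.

Sₙ = n/2 × (first + last)
Last term = a + (n-1)d = 21 + (7-1)×10 = 81
S_7 = 7/2 × (21 + 81)
S_7 = 7/2 × 102 = 357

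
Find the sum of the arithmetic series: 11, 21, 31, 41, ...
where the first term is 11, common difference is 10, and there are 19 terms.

Sₙ = n/2 × (first + last)
Last term = a + (n-1)d = 11 + (19-1)×10 = 191
S_19 = 19/2 × (11 + 191)
S_19 = 19/2 × 202 = 1919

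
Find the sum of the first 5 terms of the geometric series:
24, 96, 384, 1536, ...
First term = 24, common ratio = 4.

Sₙ = a(1 - rⁿ) / (1 - r)
S_5 = 24(1 - 4^5) / (1 - 4)
S_5 = 24(1 - 1024) / (-3)
S_5 = 8184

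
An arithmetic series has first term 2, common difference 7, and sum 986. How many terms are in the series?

Using S = n/2 × [2a + (n-1)d]
986 = n/2 × [2(2) + (n-1)(7)]
986 = n/2 × [4 + 7n - 7]
1972 = n × [-3 + 7n]
7n² + (-3)n - 1972 = 0
Discriminant: Δ = (-3)² - 4(7)(-1972) = 9 + 55216 = 55225
√Δ = 235
n = [-(-3) + √Δ] / (2·7) = (3 + 235) / 14 = 238 / 14 = 17
(The negative root is discarded since n must be a positive integer.)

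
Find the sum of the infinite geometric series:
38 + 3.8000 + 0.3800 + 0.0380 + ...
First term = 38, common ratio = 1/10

For |r| < 1, S = a / (1 - r)
S = 38 / (1 - (1/10))
S = 38 / (9/10)
S = 380/9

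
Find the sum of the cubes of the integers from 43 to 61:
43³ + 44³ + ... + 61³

Use ∑_{k=1}^{n} k³ = [n(n+1)/2]², then subtract the first 42 terms.
∑_{k=1}^{61} k³ = [61×62/2]² = 1891² = 3575881
∑_{k=1}^{42} k³ = [42×43/2]² = 903² = 815409
∑_{k=43}^{61} k³ = 3575881 - 815409 = 2760472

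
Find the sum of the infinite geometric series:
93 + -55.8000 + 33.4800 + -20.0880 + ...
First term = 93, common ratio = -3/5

For |r| < 1, S = a / (1 - r)
S = 93 / (1 - (-3/5))
S = 93 / (8/5)
S = 465/8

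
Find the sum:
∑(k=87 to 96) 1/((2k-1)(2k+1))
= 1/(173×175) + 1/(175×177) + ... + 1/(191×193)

Partial fractions: 1/((2k-1)(2k+1)) = (1/2)[1/(2k-1) - 1/(2k+1)]
The series telescopes:
= (1/2)[1/173 - 1/193]
= 10/33389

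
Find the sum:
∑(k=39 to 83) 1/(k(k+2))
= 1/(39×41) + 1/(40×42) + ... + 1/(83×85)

Partial fractions: 1/(k(k+2)) = (1/2)[1/k - 1/(k+2)]
Telescoping leaves the first two and last two terms:
= (1/2)[1/39 + 1/40 - 1/84 - 1/85]
= 1669/123760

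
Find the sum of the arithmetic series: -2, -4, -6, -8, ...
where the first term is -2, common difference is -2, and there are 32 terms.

Sₙ = n/2 × (first + last)
Last term = a + (n-1)d = -2 + (32-1)×(-2) = -64
S_32 = 32/2 × (-2 + (-64))
S_32 = 32/2 × (-66) = -1056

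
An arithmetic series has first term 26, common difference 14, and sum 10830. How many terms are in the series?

Using S = n/2 × [2a + (n-1)d]
10830 = n/2 × [2(26) + (n-1)(14)]
10830 = n/2 × [52 + 14n - 14]
21660 = n × [38 + 14n]
14n² + (38)n - 21660 = 0
Discriminant: Δ = (38)² - 4(14)(-21660) = 1444 + 1212960 = 1214404
√Δ = 1102
n = [-(38) + √Δ] / (2·14) = (-38 + 1102) / 28 = 1064 / 28 = 38
(The negative root is discarded since n must be a positive integer.)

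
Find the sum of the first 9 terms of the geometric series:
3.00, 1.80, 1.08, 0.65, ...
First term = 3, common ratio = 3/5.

Sₙ = a(1 - rⁿ) / (1 - r)
S_9 = 3(1 - (3/5)^9) / (1 - (3/5))
S_9 = 3(1 - (19683/1953125)) / (2/5)
S_9 = 2900163/390625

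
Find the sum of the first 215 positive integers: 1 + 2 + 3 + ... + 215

Formula: ∑k = n(n+1)/2
= 215×216/2
= 46440/2
= 23220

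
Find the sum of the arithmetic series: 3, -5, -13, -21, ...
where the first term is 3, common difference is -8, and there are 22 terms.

Sₙ = n/2 × (first + last)
Last term = a + (n-1)d = 3 + (22-1)×(-8) = -165
S_22 = 22/2 × (3 + (-165))
S_22 = 22/2 × (-162) = -1782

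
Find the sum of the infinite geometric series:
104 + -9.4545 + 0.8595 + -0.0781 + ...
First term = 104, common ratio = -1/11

For |r| < 1, S = a / (1 - r)
S = 104 / (1 - (-1/11))
S = 104 / (12/11)
S = 286/3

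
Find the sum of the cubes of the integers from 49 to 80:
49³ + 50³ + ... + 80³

Use ∑_{k=1}^{n} k³ = [n(n+1)/2]², then subtract the first 48 terms.
∑_{k=1}^{80} k³ = [80×81/2]² = 3240² = 10497600
∑_{k=1}^{48} k³ = [48×49/2]² = 1176² = 1382976
∑_{k=49}^{80} k³ = 10497600 - 1382976 = 9114624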